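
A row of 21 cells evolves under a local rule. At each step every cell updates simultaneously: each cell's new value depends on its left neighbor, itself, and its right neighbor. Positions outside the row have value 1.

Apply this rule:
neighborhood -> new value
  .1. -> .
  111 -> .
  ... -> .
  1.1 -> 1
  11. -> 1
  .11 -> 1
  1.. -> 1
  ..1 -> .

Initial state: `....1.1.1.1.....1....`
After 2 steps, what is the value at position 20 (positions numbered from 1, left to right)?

1....1.1.1.1.....1...
11....1.1.1.1.....1..
position 20 holds .

.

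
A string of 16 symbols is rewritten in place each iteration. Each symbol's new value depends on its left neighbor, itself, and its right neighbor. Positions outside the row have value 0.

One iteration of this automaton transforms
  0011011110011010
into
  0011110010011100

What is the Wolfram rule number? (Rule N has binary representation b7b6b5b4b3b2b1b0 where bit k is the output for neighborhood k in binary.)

position 6: 111 → 0  (bit 7 = 0)
position 3: 110 → 1  (bit 6 = 1)
position 4: 101 → 1  (bit 5 = 1)
position 9: 100 → 0  (bit 4 = 0)
position 2: 011 → 1  (bit 3 = 1)
position 14: 010 → 0  (bit 2 = 0)
position 1: 001 → 0  (bit 1 = 0)
position 0: 000 → 0  (bit 0 = 0)
bits b7..b0 = 01101000 = 104

104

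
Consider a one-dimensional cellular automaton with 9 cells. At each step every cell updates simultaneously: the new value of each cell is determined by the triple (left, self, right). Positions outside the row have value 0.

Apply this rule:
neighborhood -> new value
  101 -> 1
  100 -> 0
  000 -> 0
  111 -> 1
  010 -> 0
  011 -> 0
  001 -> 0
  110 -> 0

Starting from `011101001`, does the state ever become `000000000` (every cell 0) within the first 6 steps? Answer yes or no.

yes

001010000
000100000
000000000
all cells are 0 at step 3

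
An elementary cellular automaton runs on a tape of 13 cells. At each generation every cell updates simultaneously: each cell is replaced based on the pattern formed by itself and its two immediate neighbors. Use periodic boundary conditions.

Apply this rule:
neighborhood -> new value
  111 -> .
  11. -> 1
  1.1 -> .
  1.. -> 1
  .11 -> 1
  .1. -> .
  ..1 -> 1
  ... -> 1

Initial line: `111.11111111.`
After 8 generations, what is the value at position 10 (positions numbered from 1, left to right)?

1

1.1.1......1.
.....111111..
111111....111
.....111111..  (repeats generation 2; period 2)
generation 8: .....111111..
position 10 holds 1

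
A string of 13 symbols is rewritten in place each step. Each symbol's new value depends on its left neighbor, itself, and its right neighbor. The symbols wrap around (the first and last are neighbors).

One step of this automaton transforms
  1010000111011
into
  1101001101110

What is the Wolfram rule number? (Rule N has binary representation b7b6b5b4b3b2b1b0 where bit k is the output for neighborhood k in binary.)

122

position 8: 111 → 0  (bit 7 = 0)
position 0: 110 → 1  (bit 6 = 1)
position 1: 101 → 1  (bit 5 = 1)
position 3: 100 → 1  (bit 4 = 1)
position 7: 011 → 1  (bit 3 = 1)
position 2: 010 → 0  (bit 2 = 0)
position 6: 001 → 1  (bit 1 = 1)
position 4: 000 → 0  (bit 0 = 0)
bits b7..b0 = 01111010 = 122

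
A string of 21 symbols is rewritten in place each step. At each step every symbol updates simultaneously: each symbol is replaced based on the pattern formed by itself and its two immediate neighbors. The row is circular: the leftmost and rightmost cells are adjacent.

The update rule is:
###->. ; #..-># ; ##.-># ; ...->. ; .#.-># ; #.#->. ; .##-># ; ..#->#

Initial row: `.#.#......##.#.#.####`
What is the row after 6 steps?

.#.##....###.#.#.#..#
.#.###..##.#.#.#.####
.#.#.#####.#.#.#.#..#
.#.#.#...#.#.#.#.####
.#.#.##.##.#.#.#.#..#
.#.#.##.##.#.#.#.####

.#.#.##.##.#.#.#.####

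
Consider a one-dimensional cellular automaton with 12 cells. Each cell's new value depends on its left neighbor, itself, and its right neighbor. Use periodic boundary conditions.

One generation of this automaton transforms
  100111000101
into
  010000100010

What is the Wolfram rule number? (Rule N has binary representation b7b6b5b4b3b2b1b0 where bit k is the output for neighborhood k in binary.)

48

position 4: 111 → 0  (bit 7 = 0)
position 0: 110 → 0  (bit 6 = 0)
position 10: 101 → 1  (bit 5 = 1)
position 1: 100 → 1  (bit 4 = 1)
position 3: 011 → 0  (bit 3 = 0)
position 9: 010 → 0  (bit 2 = 0)
position 2: 001 → 0  (bit 1 = 0)
position 7: 000 → 0  (bit 0 = 0)
bits b7..b0 = 00110000 = 48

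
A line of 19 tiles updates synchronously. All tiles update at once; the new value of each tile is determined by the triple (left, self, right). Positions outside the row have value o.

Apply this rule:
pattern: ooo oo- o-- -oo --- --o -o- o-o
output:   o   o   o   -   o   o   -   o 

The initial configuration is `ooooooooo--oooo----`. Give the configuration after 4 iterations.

iteration 1: ooooooooooo-ooooooo
iteration 2: oooooooooooo-oooooo
iteration 3: ooooooooooooo-ooooo
iteration 4: oooooooooooooo-oooo

oooooooooooooo-oooo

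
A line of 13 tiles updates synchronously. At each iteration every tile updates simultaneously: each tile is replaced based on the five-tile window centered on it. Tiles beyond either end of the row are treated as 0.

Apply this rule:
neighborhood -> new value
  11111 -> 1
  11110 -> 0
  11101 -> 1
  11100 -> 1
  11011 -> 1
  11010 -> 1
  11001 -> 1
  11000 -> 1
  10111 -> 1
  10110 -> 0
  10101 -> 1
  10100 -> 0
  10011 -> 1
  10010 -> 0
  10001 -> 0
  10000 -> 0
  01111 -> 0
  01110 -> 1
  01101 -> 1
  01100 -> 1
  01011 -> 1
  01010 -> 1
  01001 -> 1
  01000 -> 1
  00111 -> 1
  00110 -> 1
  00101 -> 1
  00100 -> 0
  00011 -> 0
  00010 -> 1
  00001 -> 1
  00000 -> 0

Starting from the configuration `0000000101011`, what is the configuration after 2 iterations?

0000011111101
0001010110110

0001010110110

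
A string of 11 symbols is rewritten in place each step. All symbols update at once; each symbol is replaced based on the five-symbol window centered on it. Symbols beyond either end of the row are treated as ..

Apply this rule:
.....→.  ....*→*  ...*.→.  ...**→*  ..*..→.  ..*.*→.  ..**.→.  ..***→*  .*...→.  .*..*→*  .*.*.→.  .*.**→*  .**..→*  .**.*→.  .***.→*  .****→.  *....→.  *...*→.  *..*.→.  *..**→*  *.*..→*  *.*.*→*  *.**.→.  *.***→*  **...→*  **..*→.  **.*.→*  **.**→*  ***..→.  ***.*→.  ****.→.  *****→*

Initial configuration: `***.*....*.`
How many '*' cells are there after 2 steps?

2

**.**..*...
..*.*......
count of *: 2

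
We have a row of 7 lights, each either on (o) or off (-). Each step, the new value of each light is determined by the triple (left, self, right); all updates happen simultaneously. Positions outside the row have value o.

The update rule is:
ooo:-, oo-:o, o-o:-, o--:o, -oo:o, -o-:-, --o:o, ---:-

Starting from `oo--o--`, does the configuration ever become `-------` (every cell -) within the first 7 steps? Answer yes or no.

-ooo-oo
-o-o-o-
-------
all cells are - at step 3

yes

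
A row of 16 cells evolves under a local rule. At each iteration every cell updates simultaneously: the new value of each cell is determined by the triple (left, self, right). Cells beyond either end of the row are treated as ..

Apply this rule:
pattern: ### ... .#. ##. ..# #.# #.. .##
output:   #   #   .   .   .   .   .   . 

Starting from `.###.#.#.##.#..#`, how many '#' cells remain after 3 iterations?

11

iteration 1: ..#.............
iteration 2: #...############
iteration 3: ..#..##########.
count of #: 11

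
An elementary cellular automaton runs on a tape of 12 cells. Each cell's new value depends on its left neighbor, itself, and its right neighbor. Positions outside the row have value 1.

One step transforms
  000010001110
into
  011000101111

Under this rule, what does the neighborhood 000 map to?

1

At position 1 the neighborhood is 000; the next row has 1 there.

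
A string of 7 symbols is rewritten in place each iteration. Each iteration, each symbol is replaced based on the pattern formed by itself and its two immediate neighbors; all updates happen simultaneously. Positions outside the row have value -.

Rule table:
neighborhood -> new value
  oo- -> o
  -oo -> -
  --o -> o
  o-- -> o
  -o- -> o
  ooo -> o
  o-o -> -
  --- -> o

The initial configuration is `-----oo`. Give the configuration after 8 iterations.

o-o-o-o

ooooo-o
-oooo-o
o-ooo-o
o--oo-o
ooo-o-o
-oo-o-o
o-o-o-o
o-o-o-o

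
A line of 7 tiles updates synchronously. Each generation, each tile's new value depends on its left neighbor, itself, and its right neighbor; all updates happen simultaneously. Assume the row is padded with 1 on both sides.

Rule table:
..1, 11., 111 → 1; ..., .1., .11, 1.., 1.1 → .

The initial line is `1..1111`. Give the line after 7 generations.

1...1..

1.1.111
1....11
1...1.1
1..1...
1.1...1
1....1.
1...1..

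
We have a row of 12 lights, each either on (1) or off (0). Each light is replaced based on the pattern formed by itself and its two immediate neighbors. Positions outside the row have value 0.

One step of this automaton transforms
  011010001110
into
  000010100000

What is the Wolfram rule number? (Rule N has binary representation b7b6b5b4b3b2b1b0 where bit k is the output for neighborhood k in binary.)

5

position 9: 111 → 0  (bit 7 = 0)
position 2: 110 → 0  (bit 6 = 0)
position 3: 101 → 0  (bit 5 = 0)
position 5: 100 → 0  (bit 4 = 0)
position 1: 011 → 0  (bit 3 = 0)
position 4: 010 → 1  (bit 2 = 1)
position 0: 001 → 0  (bit 1 = 0)
position 6: 000 → 1  (bit 0 = 1)
bits b7..b0 = 00000101 = 5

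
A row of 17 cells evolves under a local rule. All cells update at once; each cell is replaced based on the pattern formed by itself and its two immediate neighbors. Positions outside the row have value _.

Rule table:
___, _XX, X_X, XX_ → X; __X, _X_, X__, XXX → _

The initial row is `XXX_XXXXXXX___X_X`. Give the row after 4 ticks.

X_XXX_____X_X__X_
_XX_X_XXX__X_____
_XXX_XX_X____XXXX
_X_XXXXX__XX_X__X

_X_XXXXX__XX_X__X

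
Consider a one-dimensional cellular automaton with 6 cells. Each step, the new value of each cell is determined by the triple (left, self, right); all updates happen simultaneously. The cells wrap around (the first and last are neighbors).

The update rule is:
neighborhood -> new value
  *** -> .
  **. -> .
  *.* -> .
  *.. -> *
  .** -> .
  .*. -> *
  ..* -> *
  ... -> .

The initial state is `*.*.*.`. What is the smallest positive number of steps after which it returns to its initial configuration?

*.*.*.

1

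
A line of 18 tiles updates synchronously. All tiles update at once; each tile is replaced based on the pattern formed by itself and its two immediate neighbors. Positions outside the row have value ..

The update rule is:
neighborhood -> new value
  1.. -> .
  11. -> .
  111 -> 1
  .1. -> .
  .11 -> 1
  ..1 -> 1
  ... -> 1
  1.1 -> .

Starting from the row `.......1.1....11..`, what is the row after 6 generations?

generation 1: 1111111....1111..1
generation 2: 111111..111111..1.
generation 3: 11111..111111..1..
generation 4: 1111..111111..1..1
generation 5: 111..111111..1..1.
generation 6: 11..111111..1..1..

11..111111..1..1..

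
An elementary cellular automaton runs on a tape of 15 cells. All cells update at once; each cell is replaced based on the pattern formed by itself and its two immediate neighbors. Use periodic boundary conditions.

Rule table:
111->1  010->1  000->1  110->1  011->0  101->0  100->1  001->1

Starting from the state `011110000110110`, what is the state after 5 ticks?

101111111010011
100111111011101
111011111001100
011001111110111
001110111110011

001110111110011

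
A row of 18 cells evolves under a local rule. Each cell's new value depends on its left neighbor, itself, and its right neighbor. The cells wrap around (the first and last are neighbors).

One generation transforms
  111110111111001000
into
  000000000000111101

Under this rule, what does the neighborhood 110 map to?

At position 4 the neighborhood is 110; the next row has 0 there.

0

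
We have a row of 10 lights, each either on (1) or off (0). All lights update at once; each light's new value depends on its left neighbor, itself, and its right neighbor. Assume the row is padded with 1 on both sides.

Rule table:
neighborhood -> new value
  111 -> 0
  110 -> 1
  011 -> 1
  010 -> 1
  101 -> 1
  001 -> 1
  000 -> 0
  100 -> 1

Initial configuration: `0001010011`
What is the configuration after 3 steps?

0011000110

step 1: 1011111110
step 2: 1110000011
step 3: 0011000110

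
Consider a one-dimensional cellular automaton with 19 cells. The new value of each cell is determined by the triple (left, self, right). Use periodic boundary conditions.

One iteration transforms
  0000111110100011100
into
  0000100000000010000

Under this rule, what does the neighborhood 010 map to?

At position 10 the neighborhood is 010; the next row has 0 there.

0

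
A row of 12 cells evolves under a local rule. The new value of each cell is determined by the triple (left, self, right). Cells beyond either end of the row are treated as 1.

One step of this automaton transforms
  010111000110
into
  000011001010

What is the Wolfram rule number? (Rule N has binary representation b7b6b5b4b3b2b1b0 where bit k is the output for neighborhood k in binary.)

194

position 4: 111 → 1  (bit 7 = 1)
position 5: 110 → 1  (bit 6 = 1)
position 0: 101 → 0  (bit 5 = 0)
position 6: 100 → 0  (bit 4 = 0)
position 3: 011 → 0  (bit 3 = 0)
position 1: 010 → 0  (bit 2 = 0)
position 8: 001 → 1  (bit 1 = 1)
position 7: 000 → 0  (bit 0 = 0)
bits b7..b0 = 11000010 = 194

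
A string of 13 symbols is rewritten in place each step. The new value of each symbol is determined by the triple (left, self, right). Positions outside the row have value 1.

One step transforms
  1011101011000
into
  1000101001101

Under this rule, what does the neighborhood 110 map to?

At position 0 the neighborhood is 110; the next row has 1 there.

1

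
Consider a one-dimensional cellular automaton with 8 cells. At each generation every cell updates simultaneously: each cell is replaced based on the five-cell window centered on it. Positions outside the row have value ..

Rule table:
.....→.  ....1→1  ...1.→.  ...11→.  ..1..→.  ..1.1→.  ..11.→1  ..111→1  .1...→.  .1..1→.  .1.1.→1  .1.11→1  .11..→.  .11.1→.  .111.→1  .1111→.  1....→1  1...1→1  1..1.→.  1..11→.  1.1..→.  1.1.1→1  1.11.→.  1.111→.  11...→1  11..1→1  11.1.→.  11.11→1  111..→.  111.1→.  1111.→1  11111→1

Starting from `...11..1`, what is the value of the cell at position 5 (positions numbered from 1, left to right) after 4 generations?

.

generation 1: .1.1.1..
generation 2: ..111..1
generation 3: 1.11.1..
generation 4: .1.....1
position 5 holds .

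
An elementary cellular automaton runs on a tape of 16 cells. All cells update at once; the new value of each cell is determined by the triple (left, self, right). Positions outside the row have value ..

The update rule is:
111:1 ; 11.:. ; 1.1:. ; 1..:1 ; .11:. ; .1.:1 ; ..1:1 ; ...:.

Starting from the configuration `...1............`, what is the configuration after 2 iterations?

.1.1.1..........

..111...........
.1.1.1..........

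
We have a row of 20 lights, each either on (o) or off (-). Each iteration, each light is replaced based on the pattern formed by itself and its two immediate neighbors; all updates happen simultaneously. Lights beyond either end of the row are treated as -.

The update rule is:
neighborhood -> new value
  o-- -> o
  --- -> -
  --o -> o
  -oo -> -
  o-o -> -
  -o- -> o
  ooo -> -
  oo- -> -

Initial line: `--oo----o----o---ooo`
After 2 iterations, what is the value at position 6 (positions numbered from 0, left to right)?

iteration 1: -o--o--ooo--ooo-o---
iteration 2: ooooooo---oo----oo--
position 6 holds o

o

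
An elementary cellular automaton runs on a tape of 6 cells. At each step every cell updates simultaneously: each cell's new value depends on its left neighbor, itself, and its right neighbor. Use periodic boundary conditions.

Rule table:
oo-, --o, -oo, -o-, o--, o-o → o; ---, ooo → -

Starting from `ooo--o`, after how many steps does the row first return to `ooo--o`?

--oooo
ooo--o

2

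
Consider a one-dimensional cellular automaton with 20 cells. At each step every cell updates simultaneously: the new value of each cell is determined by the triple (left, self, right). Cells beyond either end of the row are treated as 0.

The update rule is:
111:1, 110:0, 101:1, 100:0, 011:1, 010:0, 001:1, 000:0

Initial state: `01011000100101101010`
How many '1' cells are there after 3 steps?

8

10110001001011010100
01100010010110101000
11000100101101010000
count of 1: 8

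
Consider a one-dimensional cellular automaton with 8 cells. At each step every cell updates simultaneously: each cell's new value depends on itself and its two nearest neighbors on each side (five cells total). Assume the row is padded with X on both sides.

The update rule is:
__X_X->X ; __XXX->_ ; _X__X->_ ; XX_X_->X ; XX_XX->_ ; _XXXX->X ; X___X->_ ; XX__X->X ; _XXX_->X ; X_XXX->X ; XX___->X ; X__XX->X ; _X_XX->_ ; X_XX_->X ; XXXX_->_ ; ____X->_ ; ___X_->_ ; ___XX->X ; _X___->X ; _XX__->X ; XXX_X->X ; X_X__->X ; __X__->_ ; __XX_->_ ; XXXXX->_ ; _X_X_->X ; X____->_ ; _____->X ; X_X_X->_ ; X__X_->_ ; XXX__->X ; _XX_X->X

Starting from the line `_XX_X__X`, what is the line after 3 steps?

_XX_XXXX

_XXXX_X_
_XX_XX__
_XX_XXXX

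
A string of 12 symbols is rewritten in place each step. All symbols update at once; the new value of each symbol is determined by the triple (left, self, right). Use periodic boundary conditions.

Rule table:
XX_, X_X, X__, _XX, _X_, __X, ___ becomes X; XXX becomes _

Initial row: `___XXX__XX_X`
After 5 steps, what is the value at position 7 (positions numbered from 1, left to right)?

X

XXXX_XXXXXXX
___XXX______
XXXX_XXXXXXX  (repeats step 1; period 2)
step 5: XXXX_XXXXXXX
position 7 holds X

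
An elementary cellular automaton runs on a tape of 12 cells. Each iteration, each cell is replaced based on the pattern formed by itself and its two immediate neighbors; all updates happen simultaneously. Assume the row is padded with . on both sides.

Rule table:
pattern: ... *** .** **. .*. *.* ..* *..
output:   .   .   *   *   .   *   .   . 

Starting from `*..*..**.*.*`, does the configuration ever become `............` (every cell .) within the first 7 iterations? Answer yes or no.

yes

iteration 1: ......***.*.
iteration 2: ......*.**..
iteration 3: .......***..
iteration 4: .......*.*..
iteration 5: ........*...
iteration 6: ............
all cells are . at iteration 6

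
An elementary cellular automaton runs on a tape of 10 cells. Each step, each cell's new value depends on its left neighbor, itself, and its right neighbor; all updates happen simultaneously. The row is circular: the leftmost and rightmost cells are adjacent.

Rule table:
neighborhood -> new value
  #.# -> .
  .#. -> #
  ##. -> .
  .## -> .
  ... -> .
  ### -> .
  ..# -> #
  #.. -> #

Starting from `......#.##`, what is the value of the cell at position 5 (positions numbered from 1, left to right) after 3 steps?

#

#....##...
##..#..#.#
..######..
position 5 holds #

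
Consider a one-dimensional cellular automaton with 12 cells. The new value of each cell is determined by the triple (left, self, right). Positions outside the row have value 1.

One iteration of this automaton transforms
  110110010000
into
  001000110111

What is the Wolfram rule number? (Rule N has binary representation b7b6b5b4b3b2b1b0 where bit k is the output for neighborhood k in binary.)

position 0: 111 → 0  (bit 7 = 0)
position 1: 110 → 0  (bit 6 = 0)
position 2: 101 → 1  (bit 5 = 1)
position 5: 100 → 0  (bit 4 = 0)
position 3: 011 → 0  (bit 3 = 0)
position 7: 010 → 1  (bit 2 = 1)
position 6: 001 → 1  (bit 1 = 1)
position 9: 000 → 1  (bit 0 = 1)
bits b7..b0 = 00100111 = 39

39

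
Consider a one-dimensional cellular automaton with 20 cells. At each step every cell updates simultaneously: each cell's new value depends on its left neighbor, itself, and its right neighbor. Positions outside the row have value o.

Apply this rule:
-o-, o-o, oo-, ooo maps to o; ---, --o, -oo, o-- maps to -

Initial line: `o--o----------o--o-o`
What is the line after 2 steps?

o--o----------o---oo

step 1: o--o----------o--oo-
step 2: o--o----------o---oo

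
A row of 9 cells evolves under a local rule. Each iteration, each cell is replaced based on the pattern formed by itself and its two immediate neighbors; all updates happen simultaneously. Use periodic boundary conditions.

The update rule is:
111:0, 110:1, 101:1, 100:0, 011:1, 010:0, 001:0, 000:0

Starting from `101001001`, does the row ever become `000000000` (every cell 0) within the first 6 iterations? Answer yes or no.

iteration 1: 110000001
iteration 2: 010000001
iteration 3: 100000000
iteration 4: 000000000
all cells are 0 at iteration 4

yes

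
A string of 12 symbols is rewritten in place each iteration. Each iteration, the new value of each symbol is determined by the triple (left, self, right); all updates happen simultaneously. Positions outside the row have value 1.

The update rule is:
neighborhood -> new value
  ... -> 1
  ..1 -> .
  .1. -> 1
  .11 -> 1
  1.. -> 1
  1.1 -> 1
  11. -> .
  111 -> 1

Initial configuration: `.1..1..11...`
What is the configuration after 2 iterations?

11.11.1111.1

111.11.1.11.
11.11.1111.1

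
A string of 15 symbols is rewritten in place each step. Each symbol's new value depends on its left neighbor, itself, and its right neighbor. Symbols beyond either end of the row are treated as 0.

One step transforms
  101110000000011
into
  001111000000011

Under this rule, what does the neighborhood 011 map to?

1

At position 2 the neighborhood is 011; the next row has 1 there.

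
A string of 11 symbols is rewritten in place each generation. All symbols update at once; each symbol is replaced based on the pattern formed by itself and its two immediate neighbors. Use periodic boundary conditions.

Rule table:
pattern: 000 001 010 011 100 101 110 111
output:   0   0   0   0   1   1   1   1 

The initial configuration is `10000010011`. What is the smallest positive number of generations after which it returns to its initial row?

11

11000001001
11100000100
01110000010
00111000001
10011100000
01001110000
00100111000
00010011100
00001001110
00000100111
10000010011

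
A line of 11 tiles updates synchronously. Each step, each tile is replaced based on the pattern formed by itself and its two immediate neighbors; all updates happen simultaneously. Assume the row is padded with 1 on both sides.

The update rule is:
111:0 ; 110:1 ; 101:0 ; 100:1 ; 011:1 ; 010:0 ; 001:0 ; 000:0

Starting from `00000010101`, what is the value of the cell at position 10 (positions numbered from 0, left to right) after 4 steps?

step 1: 10000000001
step 2: 11000000001
step 3: 01100000001
step 4: 01110000001
position 10 holds 1

1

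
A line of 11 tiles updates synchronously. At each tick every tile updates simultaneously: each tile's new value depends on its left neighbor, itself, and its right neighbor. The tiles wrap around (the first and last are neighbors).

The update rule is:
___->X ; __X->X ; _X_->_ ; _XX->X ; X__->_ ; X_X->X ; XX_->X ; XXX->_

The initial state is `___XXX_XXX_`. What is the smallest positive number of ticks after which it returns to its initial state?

XXXX_XXX_X_
X__XXX_XX_X
X_XX_XXXXXX
XXXXXX_____
X____X_XXXX
X_XXX_XX___
_XX_XXXX_XX
XXXXX__XXXX
____X_XX___
XXXX_XXX_XX
___XXX_XXX_

11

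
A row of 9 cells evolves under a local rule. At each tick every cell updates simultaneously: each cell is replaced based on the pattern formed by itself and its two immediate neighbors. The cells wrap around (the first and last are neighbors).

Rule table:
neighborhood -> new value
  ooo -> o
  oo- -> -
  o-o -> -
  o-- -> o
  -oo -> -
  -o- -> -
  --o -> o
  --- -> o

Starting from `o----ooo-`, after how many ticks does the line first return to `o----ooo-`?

27

tick 1: -oooo-o--
tick 2: o-oo---oo
tick 3: ----ooo-o
tick 4: oooo-o---
tick 5: -oo---ooo
tick 6: ---ooo-o-
tick 7: ooo-o---o
tick 8: oo---ooo-
tick 9: --ooo-o--
tick 10: oo-o---oo
tick 11: o---ooo-o
tick 12: -ooo-o---
tick 13: o-o---ooo
tick 14: ---ooo-oo
tick 15: ooo-o----
tick 16: -o---oooo
tick 17: --ooo-oo-
tick 18: oo-o----o
tick 19: o---oooo-
tick 20: -ooo-oo--
tick 21: o-o----oo
tick 22: ---oooo-o
tick 23: ooo-oo---
tick 24: -o----ooo
tick 25: --oooo-o-
tick 26: oo-oo---o
tick 27: o----ooo-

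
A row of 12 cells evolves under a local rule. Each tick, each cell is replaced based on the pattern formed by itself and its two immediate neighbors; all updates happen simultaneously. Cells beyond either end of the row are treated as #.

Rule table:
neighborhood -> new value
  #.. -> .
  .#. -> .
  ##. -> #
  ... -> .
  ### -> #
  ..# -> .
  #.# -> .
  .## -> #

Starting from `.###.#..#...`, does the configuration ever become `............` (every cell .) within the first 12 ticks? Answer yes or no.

no

.###........
.###........  (fixed point — unchanged through tick 12)
tick 12 is .###........, still not uniform .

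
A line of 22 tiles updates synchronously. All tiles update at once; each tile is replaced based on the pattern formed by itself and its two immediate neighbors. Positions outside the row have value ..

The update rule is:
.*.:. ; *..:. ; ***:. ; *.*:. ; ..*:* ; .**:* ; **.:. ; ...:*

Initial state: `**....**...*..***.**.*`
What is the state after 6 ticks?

***...**....**..**..*.

*..****..**..**...*...
..**....**..**..**..**
***..****..**..**..**.
*...**....**..**..**..
..***..****..**..**..*
***...**....**..**..*.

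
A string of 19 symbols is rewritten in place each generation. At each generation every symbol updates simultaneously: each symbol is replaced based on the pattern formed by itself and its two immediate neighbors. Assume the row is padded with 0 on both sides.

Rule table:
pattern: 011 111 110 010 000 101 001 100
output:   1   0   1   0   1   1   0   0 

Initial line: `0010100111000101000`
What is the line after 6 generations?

generation 1: 1001000101010010011
generation 2: 0000010010100000011
generation 3: 1111000001001111011
generation 4: 1001011100001001111
generation 5: 0000110101100001001
generation 6: 1110111011101100000

1110111011101100000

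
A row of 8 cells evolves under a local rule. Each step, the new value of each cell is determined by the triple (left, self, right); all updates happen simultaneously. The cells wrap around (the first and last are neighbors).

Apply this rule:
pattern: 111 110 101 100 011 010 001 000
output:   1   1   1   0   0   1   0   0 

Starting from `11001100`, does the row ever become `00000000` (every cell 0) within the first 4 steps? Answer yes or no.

no

01000100
01000100  (fixed point — unchanged through step 4)
step 4 is 01000100, still not uniform 0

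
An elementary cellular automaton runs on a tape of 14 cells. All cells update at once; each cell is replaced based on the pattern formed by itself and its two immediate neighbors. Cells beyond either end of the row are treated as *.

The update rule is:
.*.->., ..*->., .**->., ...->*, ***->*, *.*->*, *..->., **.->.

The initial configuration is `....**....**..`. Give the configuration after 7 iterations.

..*........**.

.**....**.....
*...**....***.
..*....**..*.*
....**......*.
.**....****..*
*...**..**....
..*........**.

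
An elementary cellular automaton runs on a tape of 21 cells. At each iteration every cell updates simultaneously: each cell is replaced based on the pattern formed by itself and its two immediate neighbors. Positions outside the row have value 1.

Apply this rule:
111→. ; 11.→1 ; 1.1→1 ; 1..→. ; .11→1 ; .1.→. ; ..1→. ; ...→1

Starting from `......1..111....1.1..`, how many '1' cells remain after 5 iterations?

.1111....1.1.11..1...
11..1.11..1.111....1.
.1...111...11.1.11..1
1..1.1.1.1.111.111..1
1...1.1.1.11.111.1..1
count of 1: 11

11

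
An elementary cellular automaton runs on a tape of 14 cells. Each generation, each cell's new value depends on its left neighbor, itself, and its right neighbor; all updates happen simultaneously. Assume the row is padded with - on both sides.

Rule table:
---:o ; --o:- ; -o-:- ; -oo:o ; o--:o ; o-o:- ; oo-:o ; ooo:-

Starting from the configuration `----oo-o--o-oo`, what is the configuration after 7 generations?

o-----oo-oo-oo

ooo-oo--o---oo
o-o-ooo--oo-oo
----o-oo-oo-oo
ooo---oo-oo-oo
o-ooo-oo-oo-oo
--o-o-oo-oo-oo
o-----oo-oo-oo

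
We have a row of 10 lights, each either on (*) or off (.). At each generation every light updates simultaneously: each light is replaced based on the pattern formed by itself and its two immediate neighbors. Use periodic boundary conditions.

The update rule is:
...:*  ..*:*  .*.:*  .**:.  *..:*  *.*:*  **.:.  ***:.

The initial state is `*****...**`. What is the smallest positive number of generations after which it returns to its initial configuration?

2

.....***..
*****...**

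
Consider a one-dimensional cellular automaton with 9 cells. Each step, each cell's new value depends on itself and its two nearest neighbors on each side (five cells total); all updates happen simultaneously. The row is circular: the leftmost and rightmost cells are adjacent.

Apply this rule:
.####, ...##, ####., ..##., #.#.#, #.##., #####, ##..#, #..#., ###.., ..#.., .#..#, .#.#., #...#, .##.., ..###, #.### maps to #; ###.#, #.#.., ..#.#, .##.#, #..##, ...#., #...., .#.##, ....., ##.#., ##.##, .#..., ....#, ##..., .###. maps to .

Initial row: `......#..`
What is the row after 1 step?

......#..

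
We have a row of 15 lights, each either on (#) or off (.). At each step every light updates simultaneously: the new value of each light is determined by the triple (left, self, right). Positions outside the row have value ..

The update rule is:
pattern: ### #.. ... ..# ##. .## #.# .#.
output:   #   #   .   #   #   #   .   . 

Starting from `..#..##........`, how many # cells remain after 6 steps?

13

step 1: .#.#####.......
step 2: #..######......
step 3: .#########.....
step 4: ###########....
step 5: ############...
step 6: #############..
count of #: 13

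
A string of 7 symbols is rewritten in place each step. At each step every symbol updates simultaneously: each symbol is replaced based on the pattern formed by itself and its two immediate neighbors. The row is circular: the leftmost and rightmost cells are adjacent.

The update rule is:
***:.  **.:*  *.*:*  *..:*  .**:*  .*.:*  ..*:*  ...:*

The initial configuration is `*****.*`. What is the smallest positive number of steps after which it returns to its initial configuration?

....***
*****.*

2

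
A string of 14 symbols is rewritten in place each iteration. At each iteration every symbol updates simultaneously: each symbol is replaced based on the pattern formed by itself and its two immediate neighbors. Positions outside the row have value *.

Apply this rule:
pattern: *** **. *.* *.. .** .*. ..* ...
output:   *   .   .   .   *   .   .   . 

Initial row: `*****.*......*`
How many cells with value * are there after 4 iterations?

****.........*
***..........*
**...........*
*............*
count of *: 2

2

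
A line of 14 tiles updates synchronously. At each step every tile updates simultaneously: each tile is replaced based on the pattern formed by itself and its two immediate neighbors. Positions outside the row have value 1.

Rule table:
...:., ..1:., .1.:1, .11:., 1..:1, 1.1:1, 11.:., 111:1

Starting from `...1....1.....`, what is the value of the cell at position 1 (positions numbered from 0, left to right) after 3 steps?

1

step 1: 1..11...11....
step 2: .1...1....1...
step 3: 111..11...11..
position 1 holds 1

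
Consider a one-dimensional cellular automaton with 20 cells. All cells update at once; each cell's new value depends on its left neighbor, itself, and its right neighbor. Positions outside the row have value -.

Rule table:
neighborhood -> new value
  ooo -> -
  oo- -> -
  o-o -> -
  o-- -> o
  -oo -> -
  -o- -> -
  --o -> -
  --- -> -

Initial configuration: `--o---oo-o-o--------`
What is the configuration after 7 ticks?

---------o--------o-

---o--------o-------
----o--------o------
-----o--------o-----
------o--------o----
-------o--------o---
--------o--------o--
---------o--------o-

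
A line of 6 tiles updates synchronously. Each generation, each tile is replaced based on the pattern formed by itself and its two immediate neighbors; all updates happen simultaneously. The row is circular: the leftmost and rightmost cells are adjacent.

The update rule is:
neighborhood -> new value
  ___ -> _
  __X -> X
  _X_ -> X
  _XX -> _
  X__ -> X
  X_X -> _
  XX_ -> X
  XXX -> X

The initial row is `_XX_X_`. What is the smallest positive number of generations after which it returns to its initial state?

X_X_XX
X_X__X
X_XXX_
X__XX_
XXX_X_
_XX_X_

6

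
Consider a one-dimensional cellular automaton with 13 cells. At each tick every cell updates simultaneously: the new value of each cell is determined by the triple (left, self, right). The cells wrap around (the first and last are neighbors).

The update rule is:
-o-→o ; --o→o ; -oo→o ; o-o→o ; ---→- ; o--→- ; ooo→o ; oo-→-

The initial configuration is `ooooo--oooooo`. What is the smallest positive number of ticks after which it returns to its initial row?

13

oooo--ooooooo
ooo--oooooooo
oo--ooooooooo
o--oooooooooo
--ooooooooooo
-ooooooooooo-
ooooooooooo--
oooooooooo--o
ooooooooo--oo
oooooooo--ooo
ooooooo--oooo
oooooo--ooooo
ooooo--oooooo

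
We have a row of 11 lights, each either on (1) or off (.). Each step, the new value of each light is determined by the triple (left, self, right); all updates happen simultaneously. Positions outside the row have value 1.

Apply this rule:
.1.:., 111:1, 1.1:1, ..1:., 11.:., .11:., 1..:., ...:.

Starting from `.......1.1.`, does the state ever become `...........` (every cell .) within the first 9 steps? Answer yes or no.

yes

........1.1
.........1.
..........1
...........
all cells are . at step 4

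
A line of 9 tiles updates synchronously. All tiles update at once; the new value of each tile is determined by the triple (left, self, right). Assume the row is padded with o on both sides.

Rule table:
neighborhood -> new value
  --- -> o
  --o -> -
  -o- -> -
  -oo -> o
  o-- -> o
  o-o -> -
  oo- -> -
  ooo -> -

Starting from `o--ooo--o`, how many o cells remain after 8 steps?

3

step 1: -o-o--o-o
step 2: ----o---o
step 3: ooo--oo-o
step 4: ---o-o--o
step 5: oo----o-o
step 6: --ooo---o
step 7: o-o--oo-o
step 8: ---o-o--o
count of o: 3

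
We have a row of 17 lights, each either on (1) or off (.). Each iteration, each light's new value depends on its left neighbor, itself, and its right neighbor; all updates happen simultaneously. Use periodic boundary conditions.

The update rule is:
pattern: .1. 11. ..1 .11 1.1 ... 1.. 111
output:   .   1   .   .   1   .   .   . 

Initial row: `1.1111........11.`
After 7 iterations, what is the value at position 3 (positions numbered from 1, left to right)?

.1...1.........11
1...............1
1................
.................
.................  (fixed point — unchanged through iteration 7)
position 3 holds .

.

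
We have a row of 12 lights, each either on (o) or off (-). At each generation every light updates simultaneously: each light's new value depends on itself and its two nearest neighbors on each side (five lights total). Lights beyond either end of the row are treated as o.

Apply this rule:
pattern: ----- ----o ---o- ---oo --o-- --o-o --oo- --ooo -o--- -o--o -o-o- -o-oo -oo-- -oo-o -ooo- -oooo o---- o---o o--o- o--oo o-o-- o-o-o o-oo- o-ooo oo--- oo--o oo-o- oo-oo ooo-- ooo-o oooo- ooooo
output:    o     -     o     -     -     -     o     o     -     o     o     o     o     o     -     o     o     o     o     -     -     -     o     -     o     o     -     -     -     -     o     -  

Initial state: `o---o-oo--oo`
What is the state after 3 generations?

oooo--oooo-o

-ooo-oooo-oo
------oo---o
oooo--oooo-o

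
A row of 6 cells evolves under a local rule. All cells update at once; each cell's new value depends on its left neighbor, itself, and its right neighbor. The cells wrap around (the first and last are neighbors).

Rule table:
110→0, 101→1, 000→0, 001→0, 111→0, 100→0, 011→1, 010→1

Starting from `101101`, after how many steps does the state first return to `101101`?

3

011011
110110
101101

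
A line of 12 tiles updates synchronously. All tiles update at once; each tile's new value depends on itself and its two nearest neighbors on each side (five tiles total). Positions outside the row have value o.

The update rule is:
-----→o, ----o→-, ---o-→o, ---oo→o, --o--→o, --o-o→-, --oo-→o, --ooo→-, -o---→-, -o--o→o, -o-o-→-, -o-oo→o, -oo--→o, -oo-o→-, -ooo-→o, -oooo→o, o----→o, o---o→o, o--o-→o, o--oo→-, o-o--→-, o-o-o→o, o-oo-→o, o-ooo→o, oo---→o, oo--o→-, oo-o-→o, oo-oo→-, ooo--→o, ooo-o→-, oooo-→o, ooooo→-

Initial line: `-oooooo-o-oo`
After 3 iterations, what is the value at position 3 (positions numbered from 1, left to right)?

-

-oo--o-ooooo
-oo-o-ooo---
-o-ooooooooo
position 3 holds -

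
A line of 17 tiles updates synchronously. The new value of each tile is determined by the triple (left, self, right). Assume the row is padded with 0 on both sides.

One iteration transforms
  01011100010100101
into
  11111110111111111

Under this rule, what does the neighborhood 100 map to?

At position 6 the neighborhood is 100; the next row has 1 there.

1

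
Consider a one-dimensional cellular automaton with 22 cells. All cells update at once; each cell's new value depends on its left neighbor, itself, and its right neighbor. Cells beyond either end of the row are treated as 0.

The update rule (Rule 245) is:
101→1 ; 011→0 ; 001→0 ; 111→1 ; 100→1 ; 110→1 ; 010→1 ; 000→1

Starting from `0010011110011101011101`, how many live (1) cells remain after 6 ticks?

1011001111001111101111
1101100111100111110111
0110110011110011111011
0011011001111001111101
1001101100111100111111
1100110110011110011111
count of 1: 15

15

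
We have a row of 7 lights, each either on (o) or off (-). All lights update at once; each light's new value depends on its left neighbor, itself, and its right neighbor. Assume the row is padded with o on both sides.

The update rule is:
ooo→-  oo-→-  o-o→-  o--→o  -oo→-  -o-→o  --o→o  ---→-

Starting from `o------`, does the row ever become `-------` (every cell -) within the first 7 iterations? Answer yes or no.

no

-o----o
-oo--o-
---ooo-
o-o----
--oo--o
oo--oo-
--oo---
iteration 7 is --oo---, still not uniform -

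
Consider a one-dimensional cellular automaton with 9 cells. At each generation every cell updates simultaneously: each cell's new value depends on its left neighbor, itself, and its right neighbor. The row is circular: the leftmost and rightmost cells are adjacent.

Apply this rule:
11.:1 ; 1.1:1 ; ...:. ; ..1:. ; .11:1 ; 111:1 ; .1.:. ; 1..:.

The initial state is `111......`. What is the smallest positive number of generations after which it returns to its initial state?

111......

1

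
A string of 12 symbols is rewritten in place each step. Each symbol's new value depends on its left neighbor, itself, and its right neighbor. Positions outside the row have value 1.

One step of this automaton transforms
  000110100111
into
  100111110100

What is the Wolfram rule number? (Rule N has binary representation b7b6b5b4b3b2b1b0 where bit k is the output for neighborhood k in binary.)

124

position 10: 111 → 0  (bit 7 = 0)
position 4: 110 → 1  (bit 6 = 1)
position 5: 101 → 1  (bit 5 = 1)
position 0: 100 → 1  (bit 4 = 1)
position 3: 011 → 1  (bit 3 = 1)
position 6: 010 → 1  (bit 2 = 1)
position 2: 001 → 0  (bit 1 = 0)
position 1: 000 → 0  (bit 0 = 0)
bits b7..b0 = 01111100 = 124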